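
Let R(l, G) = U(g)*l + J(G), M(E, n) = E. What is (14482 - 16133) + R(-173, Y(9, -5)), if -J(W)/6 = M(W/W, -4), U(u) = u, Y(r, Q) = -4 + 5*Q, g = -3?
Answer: -1138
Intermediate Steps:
J(W) = -6 (J(W) = -6*W/W = -6*1 = -6)
R(l, G) = -6 - 3*l (R(l, G) = -3*l - 6 = -6 - 3*l)
(14482 - 16133) + R(-173, Y(9, -5)) = (14482 - 16133) + (-6 - 3*(-173)) = -1651 + (-6 + 519) = -1651 + 513 = -1138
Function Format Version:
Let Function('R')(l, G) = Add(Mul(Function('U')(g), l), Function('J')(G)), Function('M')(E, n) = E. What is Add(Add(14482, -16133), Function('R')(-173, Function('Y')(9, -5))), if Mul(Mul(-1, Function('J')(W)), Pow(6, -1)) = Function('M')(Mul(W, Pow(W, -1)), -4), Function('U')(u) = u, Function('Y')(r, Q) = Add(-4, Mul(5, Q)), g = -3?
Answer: -1138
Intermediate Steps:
Function('J')(W) = -6 (Function('J')(W) = Mul(-6, Mul(W, Pow(W, -1))) = Mul(-6, 1) = -6)
Function('R')(l, G) = Add(-6, Mul(-3, l)) (Function('R')(l, G) = Add(Mul(-3, l), -6) = Add(-6, Mul(-3, l)))
Add(Add(14482, -16133), Function('R')(-173, Function('Y')(9, -5))) = Add(Add(14482, -16133), Add(-6, Mul(-3, -173))) = Add(-1651, Add(-6, 519)) = Add(-1651, 513) = -1138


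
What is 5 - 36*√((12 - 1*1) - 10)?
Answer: -31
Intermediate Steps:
5 - 36*√((12 - 1*1) - 10) = 5 - 36*√((12 - 1) - 10) = 5 - 36*√(11 - 10) = 5 - 36*√1 = 5 - 36*1 = 5 - 36 = -31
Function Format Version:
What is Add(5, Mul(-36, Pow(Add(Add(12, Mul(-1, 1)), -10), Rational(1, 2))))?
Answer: -31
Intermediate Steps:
Add(5, Mul(-36, Pow(Add(Add(12, Mul(-1, 1)), -10), Rational(1, 2)))) = Add(5, Mul(-36, Pow(Add(Add(12, -1), -10), Rational(1, 2)))) = Add(5, Mul(-36, Pow(Add(11, -10), Rational(1, 2)))) = Add(5, Mul(-36, Pow(1, Rational(1, 2)))) = Add(5, Mul(-36, 1)) = Add(5, -36) = -31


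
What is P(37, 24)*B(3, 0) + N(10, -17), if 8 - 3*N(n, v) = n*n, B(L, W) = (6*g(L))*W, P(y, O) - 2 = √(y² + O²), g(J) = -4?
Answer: -92/3 ≈ -30.667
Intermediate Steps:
P(y, O) = 2 + √(O² + y²) (P(y, O) = 2 + √(y² + O²) = 2 + √(O² + y²))
B(L, W) = -24*W (B(L, W) = (6*(-4))*W = -24*W)
N(n, v) = 8/3 - n²/3 (N(n, v) = 8/3 - n*n/3 = 8/3 - n²/3)
P(37, 24)*B(3, 0) + N(10, -17) = (2 + √(24² + 37²))*(-24*0) + (8/3 - ⅓*10²) = (2 + √(576 + 1369))*0 + (8/3 - ⅓*100) = (2 + √1945)*0 + (8/3 - 100/3) = 0 - 92/3 = -92/3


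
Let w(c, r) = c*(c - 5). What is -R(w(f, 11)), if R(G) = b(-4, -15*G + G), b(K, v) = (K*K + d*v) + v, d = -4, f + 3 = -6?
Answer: -5308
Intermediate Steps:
f = -9 (f = -3 - 6 = -9)
w(c, r) = c*(-5 + c)
b(K, v) = K² - 3*v (b(K, v) = (K*K - 4*v) + v = (K² - 4*v) + v = K² - 3*v)
R(G) = 16 + 42*G (R(G) = (-4)² - 3*(-15*G + G) = 16 - (-42)*G = 16 + 42*G)
-R(w(f, 11)) = -(16 + 42*(-9*(-5 - 9))) = -(16 + 42*(-9*(-14))) = -(16 + 42*126) = -(16 + 5292) = -1*5308 = -5308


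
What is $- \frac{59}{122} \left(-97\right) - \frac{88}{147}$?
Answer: $\frac{830545}{17934} \approx 46.311$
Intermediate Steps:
$- \frac{59}{122} \left(-97\right) - \frac{88}{147} = \left(-59\right) \frac{1}{122} \left(-97\right) - \frac{88}{147} = \left(- \frac{59}{122}\right) \left(-97\right) - \frac{88}{147} = \frac{5723}{122} - \frac{88}{147} = \frac{830545}{17934}$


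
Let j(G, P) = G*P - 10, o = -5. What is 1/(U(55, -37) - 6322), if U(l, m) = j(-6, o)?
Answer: -1/6302 ≈ -0.00015868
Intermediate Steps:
j(G, P) = -10 + G*P
U(l, m) = 20 (U(l, m) = -10 - 6*(-5) = -10 + 30 = 20)
1/(U(55, -37) - 6322) = 1/(20 - 6322) = 1/(-6302) = -1/6302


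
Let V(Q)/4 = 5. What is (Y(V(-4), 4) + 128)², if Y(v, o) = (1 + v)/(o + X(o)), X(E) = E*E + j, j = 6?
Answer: 11215801/676 ≈ 16591.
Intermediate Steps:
V(Q) = 20 (V(Q) = 4*5 = 20)
X(E) = 6 + E² (X(E) = E*E + 6 = E² + 6 = 6 + E²)
Y(v, o) = (1 + v)/(6 + o + o²) (Y(v, o) = (1 + v)/(o + (6 + o²)) = (1 + v)/(6 + o + o²))
(Y(V(-4), 4) + 128)² = ((1 + 20)/(6 + 4 + 4²) + 128)² = (21/(6 + 4 + 16) + 128)² = (21/26 + 128)² = (3349/26)² = 11215801/676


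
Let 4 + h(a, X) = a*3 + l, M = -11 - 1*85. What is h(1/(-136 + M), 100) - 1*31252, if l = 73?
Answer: -7234459/232 ≈ -31183.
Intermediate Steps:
M = -96 (M = -11 - 85 = -96)
h(a, X) = 69 + 3*a (h(a, X) = -4 + (a*3 + 73) = -4 + (3*a + 73) = -4 + (73 + 3*a) = 69 + 3*a)
h(1/(-136 + M), 100) - 1*31252 = (69 + 3/(-136 - 96)) - 1*31252 = (69 + 3/(-232)) - 31252 = (69 + 3*(-1/232)) - 31252 = (69 - 3/232) - 31252 = 16005/232 - 31252 = -7234459/232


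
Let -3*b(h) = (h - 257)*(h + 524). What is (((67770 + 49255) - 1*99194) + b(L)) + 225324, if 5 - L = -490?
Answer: 486943/3 ≈ 1.6231e+5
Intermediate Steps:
L = 495 (L = 5 - 1*(-490) = 5 + 490 = 495)
b(h) = -(-257 + h)*(524 + h)/3 (b(h) = -(h - 257)*(h + 524)/3 = -(-257 + h)*(524 + h)/3)
(((67770 + 49255) - 1*99194) + b(L)) + 225324 = (((67770 + 49255) - 1*99194) + (134668/3 - 89*495 - 1/3*495**2)) + 225324 = ((117025 - 99194) + (134668/3 - 44055 - 1/3*245025)) + 225324 = (17831 + (134668/3 - 44055 - 81675)) + 225324 = (17831 - 242522/3) + 225324 = -189029/3 + 225324 = 486943/3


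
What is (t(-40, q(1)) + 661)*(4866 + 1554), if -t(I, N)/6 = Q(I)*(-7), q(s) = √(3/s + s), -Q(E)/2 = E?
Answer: 25814820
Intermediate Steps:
Q(E) = -2*E
q(s) = √(s + 3/s)
t(I, N) = -84*I (t(I, N) = -6*(-2*I)*(-7) = -84*I)
(t(-40, q(1)) + 661)*(4866 + 1554) = (-84*(-40) + 661)*(4866 + 1554) = (3360 + 661)*6420 = 4021*6420 = 25814820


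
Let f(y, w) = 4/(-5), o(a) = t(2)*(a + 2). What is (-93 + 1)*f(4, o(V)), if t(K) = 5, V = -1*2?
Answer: 368/5 ≈ 73.600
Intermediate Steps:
V = -2
o(a) = 10 + 5*a (o(a) = 5*(a + 2) = 5*(2 + a) = 10 + 5*a)
f(y, w) = -⅘ (f(y, w) = 4*(-⅕) = -⅘)
(-93 + 1)*f(4, o(V)) = (-93 + 1)*(-⅘) = -92*(-⅘) = 368/5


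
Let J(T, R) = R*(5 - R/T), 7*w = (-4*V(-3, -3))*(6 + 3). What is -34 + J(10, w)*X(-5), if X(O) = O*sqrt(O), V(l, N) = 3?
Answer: -34 + 24732*I*sqrt(5)/49 ≈ -34.0 + 1128.6*I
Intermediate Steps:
X(O) = O**(3/2)
w = -108/7 (w = ((-4*3)*(6 + 3))/7 = (-12*9)/7 = (1/7)*(-108) = -108/7 ≈ -15.429)
J(T, R) = R*(5 - R/T)
-34 + J(10, w)*X(-5) = -34 + (-108/7*(-1*(-108/7) + 5*10)/10)*(-5)**(3/2) = -34 + (-108/7*1/10*(108/7 + 50))*(-5*I*sqrt(5)) = -34 + (-108/7*1/10*458/7)*(-5*I*sqrt(5)) = -34 - (-24732)*I*sqrt(5)/49 = -34 + 24732*I*sqrt(5)/49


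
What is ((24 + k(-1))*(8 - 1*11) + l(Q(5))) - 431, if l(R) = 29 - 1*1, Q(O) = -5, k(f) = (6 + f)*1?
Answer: -490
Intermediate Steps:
k(f) = 6 + f
l(R) = 28 (l(R) = 29 - 1 = 28)
((24 + k(-1))*(8 - 1*11) + l(Q(5))) - 431 = ((24 + (6 - 1))*(8 - 1*11) + 28) - 431 = ((24 + 5)*(8 - 11) + 28) - 431 = (29*(-3) + 28) - 431 = (-87 + 28) - 431 = -59 - 431 = -490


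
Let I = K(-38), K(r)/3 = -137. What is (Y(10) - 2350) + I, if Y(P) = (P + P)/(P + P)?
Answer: -2760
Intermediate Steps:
Y(P) = 1 (Y(P) = (2*P)/((2*P)) = (2*P)*(1/(2*P)) = 1)
K(r) = -411 (K(r) = 3*(-137) = -411)
I = -411
(Y(10) - 2350) + I = (1 - 2350) - 411 = -2349 - 411 = -2760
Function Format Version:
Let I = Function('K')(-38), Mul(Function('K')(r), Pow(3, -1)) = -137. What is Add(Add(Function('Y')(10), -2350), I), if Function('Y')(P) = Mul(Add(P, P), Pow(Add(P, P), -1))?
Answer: -2760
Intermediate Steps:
Function('Y')(P) = 1 (Function('Y')(P) = Mul(Mul(2, P), Pow(Mul(2, P), -1)) = Mul(Mul(2, P), Mul(Rational(1, 2), Pow(P, -1))) = 1)
Function('K')(r) = -411 (Function('K')(r) = Mul(3, -137) = -411)
I = -411
Add(Add(Function('Y')(10), -2350), I) = Add(Add(1, -2350), -411) = Add(-2349, -411) = -2760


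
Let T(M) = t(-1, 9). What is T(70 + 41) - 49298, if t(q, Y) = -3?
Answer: -49301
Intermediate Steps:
T(M) = -3
T(70 + 41) - 49298 = -3 - 49298 = -49301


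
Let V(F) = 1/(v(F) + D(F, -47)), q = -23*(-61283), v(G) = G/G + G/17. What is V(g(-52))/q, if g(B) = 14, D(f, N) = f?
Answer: 17/379157921 ≈ 4.4836e-8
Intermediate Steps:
v(G) = 1 + G/17 (v(G) = 1 + G*(1/17) = 1 + G/17)
q = 1409509
V(F) = 1/(1 + 18*F/17) (V(F) = 1/((1 + F/17) + F) = 1/(1 + 18*F/17))
V(g(-52))/q = (17/(17 + 18*14))/1409509 = (17/(17 + 252))*(1/1409509) = (17/269)*(1/1409509) = 17/379157921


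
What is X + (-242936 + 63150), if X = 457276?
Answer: 277490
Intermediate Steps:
X + (-242936 + 63150) = 457276 + (-242936 + 63150) = 457276 - 179786 = 277490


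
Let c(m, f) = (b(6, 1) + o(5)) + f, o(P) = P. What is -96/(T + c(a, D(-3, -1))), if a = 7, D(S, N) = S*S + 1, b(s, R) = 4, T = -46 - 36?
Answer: 32/21 ≈ 1.5238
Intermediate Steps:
T = -82
D(S, N) = 1 + S² (D(S, N) = S² + 1 = 1 + S²)
c(m, f) = 9 + f (c(m, f) = (4 + 5) + f = 9 + f)
-96/(T + c(a, D(-3, -1))) = -96/(-82 + (9 + (1 + (-3)²))) = -96/(-82 + (9 + (1 + 9))) = -96/(-82 + (9 + 10)) = -96/(-82 + 19) = -96/(-63) = -1/63*(-96) = 32/21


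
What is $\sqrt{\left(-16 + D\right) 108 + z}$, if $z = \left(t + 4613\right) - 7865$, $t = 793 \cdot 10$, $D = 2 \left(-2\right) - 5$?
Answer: $\sqrt{1978} \approx 44.475$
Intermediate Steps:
$D = -9$ ($D = -4 - 5 = -9$)
$t = 7930$
$z = 4678$ ($z = \left(7930 + 4613\right) - 7865 = 12543 - 7865 = 4678$)
$\sqrt{\left(-16 + D\right) 108 + z} = \sqrt{\left(-16 - 9\right) 108 + 4678} = \sqrt{\left(-25\right) 108 + 4678} = \sqrt{-2700 + 4678} = \sqrt{1978}$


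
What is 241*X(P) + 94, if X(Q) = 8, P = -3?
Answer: 2022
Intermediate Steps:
241*X(P) + 94 = 241*8 + 94 = 1928 + 94 = 2022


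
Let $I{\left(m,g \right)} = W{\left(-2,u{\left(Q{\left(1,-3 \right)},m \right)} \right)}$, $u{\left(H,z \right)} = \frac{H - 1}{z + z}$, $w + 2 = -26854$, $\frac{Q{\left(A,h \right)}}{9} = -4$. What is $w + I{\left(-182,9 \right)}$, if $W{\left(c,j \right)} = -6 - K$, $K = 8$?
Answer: $-26870$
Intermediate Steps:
$Q{\left(A,h \right)} = -36$ ($Q{\left(A,h \right)} = 9 \left(-4\right) = -36$)
$w = -26856$ ($w = -2 - 26854 = -26856$)
$u{\left(H,z \right)} = \frac{-1 + H}{2 z}$
$W{\left(c,j \right)} = -14$ ($W{\left(c,j \right)} = -6 - 8 = -14$)
$I{\left(m,g \right)} = -14$
$w + I{\left(-182,9 \right)} = -26856 - 14 = -26870$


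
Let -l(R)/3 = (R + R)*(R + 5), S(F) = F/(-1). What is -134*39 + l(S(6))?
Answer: -5262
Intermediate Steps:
S(F) = -F (S(F) = F*(-1) = -F)
l(R) = -6*R*(5 + R) (l(R) = -3*(R + R)*(R + 5) = -3*2*R*(5 + R) = -6*R*(5 + R))
-134*39 + l(S(6)) = -134*39 - 6*(-1*6)*(5 - 1*6) = -5226 - 6*(-6)*(5 - 6) = -5226 - 6*(-6)*(-1) = -5226 - 36 = -5262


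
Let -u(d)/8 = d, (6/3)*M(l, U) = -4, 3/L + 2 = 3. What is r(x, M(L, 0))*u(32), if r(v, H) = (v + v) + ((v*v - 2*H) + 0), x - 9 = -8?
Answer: -1792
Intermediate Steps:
L = 3 (L = 3/(-2 + 3) = 3/1 = 3*1 = 3)
M(l, U) = -2 (M(l, U) = (½)*(-4) = -2)
x = 1 (x = 9 - 8 = 1)
u(d) = -8*d
r(v, H) = v² - 2*H + 2*v (r(v, H) = 2*v + ((v² - 2*H) + 0) = 2*v + (v² - 2*H) = v² - 2*H + 2*v)
r(x, M(L, 0))*u(32) = (1² - 2*(-2) + 2*1)*(-8*32) = (1 + 4 + 2)*(-256) = 7*(-256) = -1792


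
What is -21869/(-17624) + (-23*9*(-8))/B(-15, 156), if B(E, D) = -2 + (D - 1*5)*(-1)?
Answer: -2871043/299608 ≈ -9.5827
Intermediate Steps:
B(E, D) = 3 - D (B(E, D) = -2 + (D - 5)*(-1) = -2 + (-5 + D)*(-1) = -2 + (5 - D) = 3 - D)
-21869/(-17624) + (-23*9*(-8))/B(-15, 156) = -21869/(-17624) + (-23*9*(-8))/(3 - 1*156) = -21869*(-1/17624) + (-207*(-8))/(3 - 156) = 21869/17624 + 1656/(-153) = 21869/17624 + 1656*(-1/153) = 21869/17624 - 184/17 = -2871043/299608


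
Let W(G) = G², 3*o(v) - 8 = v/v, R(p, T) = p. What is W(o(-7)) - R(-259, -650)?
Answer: 268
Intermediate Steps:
o(v) = 3 (o(v) = 8/3 + (v/v)/3 = 8/3 + (⅓)*1 = 8/3 + ⅓ = 3)
W(o(-7)) - R(-259, -650) = 3² - 1*(-259) = 9 + 259 = 268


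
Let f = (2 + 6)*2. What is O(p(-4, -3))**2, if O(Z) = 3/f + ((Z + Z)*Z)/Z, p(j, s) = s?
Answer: 8649/256 ≈ 33.785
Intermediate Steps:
f = 16 (f = 8*2 = 16)
O(Z) = 3/16 + 2*Z (O(Z) = 3/16 + ((Z + Z)*Z)/Z = 3*(1/16) + ((2*Z)*Z)/Z = 3/16 + (2*Z**2)/Z = 3/16 + 2*Z)
O(p(-4, -3))**2 = (3/16 + 2*(-3))**2 = (3/16 - 6)**2 = (-93/16)**2 = 8649/256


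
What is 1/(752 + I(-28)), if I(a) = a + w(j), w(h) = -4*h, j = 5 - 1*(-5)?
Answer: 1/684 ≈ 0.0014620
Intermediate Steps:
j = 10 (j = 5 + 5 = 10)
I(a) = -40 + a (I(a) = a - 4*10 = a - 40 = -40 + a)
1/(752 + I(-28)) = 1/(752 + (-40 - 28)) = 1/(752 - 68) = 1/684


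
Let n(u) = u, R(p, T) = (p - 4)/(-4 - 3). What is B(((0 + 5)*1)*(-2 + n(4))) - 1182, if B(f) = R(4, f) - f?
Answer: -1192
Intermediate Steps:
R(p, T) = 4/7 - p/7 (R(p, T) = (-4 + p)/(-7) = (-4 + p)*(-⅐) = 4/7 - p/7)
B(f) = -f (B(f) = (4/7 - ⅐*4) - f = (4/7 - 4/7) - f = 0 - f = -f)
B(((0 + 5)*1)*(-2 + n(4))) - 1182 = -(0 + 5)*1*(-2 + 4) - 1182 = -5*1*2 - 1182 = -5*2 - 1182 = -1*10 - 1182 = -10 - 1182 = -1192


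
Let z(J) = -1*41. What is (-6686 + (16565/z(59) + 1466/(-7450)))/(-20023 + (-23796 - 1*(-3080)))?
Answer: 1082854028/6221863775 ≈ 0.17404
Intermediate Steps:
z(J) = -41
(-6686 + (16565/z(59) + 1466/(-7450)))/(-20023 + (-23796 - 1*(-3080))) = (-6686 + (16565/(-41) + 1466/(-7450)))/(-20023 + (-23796 - 1*(-3080))) = (-6686 + (16565*(-1/41) + 1466*(-1/7450)))/(-20023 + (-23796 + 3080)) = (-6686 + (-16565/41 - 733/3725))/(-20023 - 20716) = (-6686 - 61734678/152725)/(-40739) = -1082854028/152725*(-1/40739) = 1082854028/6221863775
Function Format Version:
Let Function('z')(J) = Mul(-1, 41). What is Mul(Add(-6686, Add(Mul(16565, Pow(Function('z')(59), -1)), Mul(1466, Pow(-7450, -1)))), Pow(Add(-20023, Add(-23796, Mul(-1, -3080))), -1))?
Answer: Rational(1082854028, 6221863775) ≈ 0.17404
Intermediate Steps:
Function('z')(J) = -41
Mul(Add(-6686, Add(Mul(16565, Pow(Function('z')(59), -1)), Mul(1466, Pow(-7450, -1)))), Pow(Add(-20023, Add(-23796, Mul(-1, -3080))), -1)) = Mul(Add(-6686, Add(Mul(16565, Pow(-41, -1)), Mul(1466, Pow(-7450, -1)))), Pow(Add(-20023, Add(-23796, Mul(-1, -3080))), -1)) = Mul(Add(-6686, Add(Mul(16565, Rational(-1, 41)), Mul(1466, Rational(-1, 7450)))), Pow(Add(-20023, Add(-23796, 3080)), -1)) = Mul(Add(-6686, Add(Rational(-16565, 41), Rational(-733, 3725))), Pow(Add(-20023, -20716), -1)) = Mul(Add(-6686, Rational(-61734678, 152725)), Pow(-40739, -1)) = Mul(Rational(-1082854028, 152725), Rational(-1, 40739)) = Rational(1082854028, 6221863775)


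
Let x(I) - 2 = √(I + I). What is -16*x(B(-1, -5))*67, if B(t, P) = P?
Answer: -2144 - 1072*I*√10 ≈ -2144.0 - 3390.0*I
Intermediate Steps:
x(I) = 2 + √2*√I (x(I) = 2 + √(I + I) = 2 + √(2*I) = 2 + √2*√I)
-16*x(B(-1, -5))*67 = -16*(2 + √2*√(-5))*67 = -16*(2 + √2*(I*√5))*67 = -16*(2 + I*√10)*67 = (-32 - 16*I*√10)*67 = -2144 - 1072*I*√10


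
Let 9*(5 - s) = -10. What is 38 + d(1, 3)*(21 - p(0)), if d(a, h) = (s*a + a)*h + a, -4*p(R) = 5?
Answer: 6419/12 ≈ 534.92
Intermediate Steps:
s = 55/9 (s = 5 - ⅑*(-10) = 5 + 10/9 = 55/9 ≈ 6.1111)
p(R) = -5/4 (p(R) = -¼*5 = -5/4)
d(a, h) = a + 64*a*h/9 (d(a, h) = (55*a/9 + a)*h + a = (64*a/9)*h + a = 64*a*h/9 + a = a + 64*a*h/9)
38 + d(1, 3)*(21 - p(0)) = 38 + ((⅑)*1*(9 + 64*3))*(21 - 1*(-5/4)) = 38 + ((⅑)*1*(9 + 192))*(21 + 5/4) = 38 + ((⅑)*1*201)*(89/4) = 38 + (67/3)*(89/4) = 38 + 5963/12 = 6419/12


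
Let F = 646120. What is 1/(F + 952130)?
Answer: 1/1598250 ≈ 6.2568e-7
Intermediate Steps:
1/(F + 952130) = 1/(646120 + 952130) = 1/1598250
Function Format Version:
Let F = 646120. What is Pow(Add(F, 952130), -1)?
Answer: Rational(1, 1598250) ≈ 6.2568e-7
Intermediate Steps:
Pow(Add(F, 952130), -1) = Pow(Add(646120, 952130), -1) = Pow(1598250, -1) = Rational(1, 1598250)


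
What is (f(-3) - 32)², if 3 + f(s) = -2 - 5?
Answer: 1764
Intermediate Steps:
f(s) = -10 (f(s) = -3 + (-2 - 5) = -3 - 7 = -10)
(f(-3) - 32)² = (-10 - 32)² = (-42)² = 1764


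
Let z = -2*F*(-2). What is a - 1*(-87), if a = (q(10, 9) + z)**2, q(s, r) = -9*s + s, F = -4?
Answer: 9303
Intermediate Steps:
q(s, r) = -8*s
z = -16 (z = -2*(-4)*(-2) = 8*(-2) = -16)
a = 9216 (a = (-8*10 - 16)**2 = (-80 - 16)**2 = (-96)**2 = 9216)
a - 1*(-87) = 9216 - 1*(-87) = 9216 + 87 = 9303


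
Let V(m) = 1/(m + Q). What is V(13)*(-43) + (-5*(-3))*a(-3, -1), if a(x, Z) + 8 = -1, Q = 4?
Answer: -2338/17 ≈ -137.53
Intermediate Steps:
a(x, Z) = -9 (a(x, Z) = -8 - 1 = -9)
V(m) = 1/(4 + m) (V(m) = 1/(m + 4) = 1/(4 + m))
V(13)*(-43) + (-5*(-3))*a(-3, -1) = -43/(4 + 13) - 5*(-3)*(-9) = -43/17 + 15*(-9) = (1/17)*(-43) - 135 = -43/17 - 135 = -2338/17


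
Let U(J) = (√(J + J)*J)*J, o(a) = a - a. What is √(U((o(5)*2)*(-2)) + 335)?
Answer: √335 ≈ 18.303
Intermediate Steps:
o(a) = 0
U(J) = √2*J^(5/2) (U(J) = (√(2*J)*J)*J = ((√2*√J)*J)*J = (√2*J^(3/2))*J = √2*J^(5/2))
√(U((o(5)*2)*(-2)) + 335) = √(√2*((0*2)*(-2))^(5/2) + 335) = √(√2*(0*(-2))^(5/2) + 335) = √(√2*0^(5/2) + 335) = √(√2*0 + 335) = √(0 + 335) = √335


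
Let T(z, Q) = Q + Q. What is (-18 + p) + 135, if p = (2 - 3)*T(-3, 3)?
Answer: 111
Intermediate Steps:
T(z, Q) = 2*Q
p = -6 (p = (2 - 3)*(2*3) = -1*6 = -6)
(-18 + p) + 135 = (-18 - 6) + 135 = -24 + 135 = 111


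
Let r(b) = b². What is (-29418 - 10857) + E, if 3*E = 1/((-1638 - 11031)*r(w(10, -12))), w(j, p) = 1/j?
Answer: -1530732025/38007 ≈ -40275.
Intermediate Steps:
E = -100/38007 (E = (1/((-1638 - 11031)*((1/10)²)))/3 = (1/((-12669)*((⅒)²)))/3 = (-1/(12669*1/100))/3 = (-1/12669*100)/3 = (⅓)*(-100/12669) = -100/38007 ≈ -0.0026311)
(-29418 - 10857) + E = (-29418 - 10857) - 100/38007 = -40275 - 100/38007 = -1530732025/38007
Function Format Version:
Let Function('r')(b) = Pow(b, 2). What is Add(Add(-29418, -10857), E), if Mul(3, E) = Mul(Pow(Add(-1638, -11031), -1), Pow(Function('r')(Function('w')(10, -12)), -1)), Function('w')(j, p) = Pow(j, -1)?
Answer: Rational(-1530732025, 38007) ≈ -40275.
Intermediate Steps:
E = Rational(-100, 38007) (E = Mul(Rational(1, 3), Mul(Pow(Add(-1638, -11031), -1), Pow(Pow(Pow(10, -1), 2), -1))) = Mul(Rational(1, 3), Mul(Pow(-12669, -1), Pow(Pow(Rational(1, 10), 2), -1))) = Mul(Rational(1, 3), Mul(Rational(-1, 12669), Pow(Rational(1, 100), -1))) = Mul(Rational(1, 3), Mul(Rational(-1, 12669), 100)) = Mul(Rational(1, 3), Rational(-100, 12669)) = Rational(-100, 38007) ≈ -0.0026311)
Add(Add(-29418, -10857), E) = Add(Add(-29418, -10857), Rational(-100, 38007)) = Add(-40275, Rational(-100, 38007)) = Rational(-1530732025, 38007)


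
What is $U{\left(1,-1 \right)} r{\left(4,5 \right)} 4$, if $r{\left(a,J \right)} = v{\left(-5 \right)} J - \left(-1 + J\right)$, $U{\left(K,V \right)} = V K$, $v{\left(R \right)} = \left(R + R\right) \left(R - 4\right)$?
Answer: $-1784$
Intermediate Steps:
$v{\left(R \right)} = 2 R \left(-4 + R\right)$
$U{\left(K,V \right)} = K V$
$r{\left(a,J \right)} = 1 + 89 J$ ($r{\left(a,J \right)} = 2 \left(-5\right) \left(-4 - 5\right) J - \left(-1 + J\right) = 2 \left(-5\right) \left(-9\right) J - \left(-1 + J\right) = 90 J - \left(-1 + J\right) = 1 + 89 J$)
$U{\left(1,-1 \right)} r{\left(4,5 \right)} 4 = 1 \left(-1\right) \left(1 + 89 \cdot 5\right) 4 = - (1 + 445) 4 = \left(-1\right) 446 \cdot 4 = \left(-446\right) 4 = -1784$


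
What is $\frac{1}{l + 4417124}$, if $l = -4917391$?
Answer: $- \frac{1}{500267} \approx -1.9989 \cdot 10^{-6}$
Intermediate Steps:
$\frac{1}{l + 4417124} = \frac{1}{-4917391 + 4417124} = \frac{1}{-500267} = - \frac{1}{500267}$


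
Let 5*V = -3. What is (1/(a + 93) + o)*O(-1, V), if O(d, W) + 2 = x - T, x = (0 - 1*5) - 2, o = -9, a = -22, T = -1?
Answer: 5104/71 ≈ 71.887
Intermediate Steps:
V = -⅗ (V = (⅕)*(-3) = -⅗ ≈ -0.60000)
x = -7 (x = (0 - 5) - 2 = -5 - 2 = -7)
O(d, W) = -8 (O(d, W) = -2 + (-7 - 1*(-1)) = -2 + (-7 + 1) = -2 - 6 = -8)
(1/(a + 93) + o)*O(-1, V) = (1/(-22 + 93) - 9)*(-8) = (1/71 - 9)*(-8) = -638/71*(-8) = 5104/71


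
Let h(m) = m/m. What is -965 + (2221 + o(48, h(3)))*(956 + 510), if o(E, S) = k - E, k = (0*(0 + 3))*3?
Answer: 3184653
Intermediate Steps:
k = 0 (k = (0*3)*3 = 0*3 = 0)
h(m) = 1
o(E, S) = -E (o(E, S) = 0 - E = -E)
-965 + (2221 + o(48, h(3)))*(956 + 510) = -965 + (2221 - 1*48)*(956 + 510) = -965 + (2221 - 48)*1466 = -965 + 2173*1466 = -965 + 3185618 = 3184653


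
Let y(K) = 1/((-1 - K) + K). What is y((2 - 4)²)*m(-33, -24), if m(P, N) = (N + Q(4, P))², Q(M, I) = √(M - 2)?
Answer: -578 + 48*√2 ≈ -510.12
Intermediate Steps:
Q(M, I) = √(-2 + M)
m(P, N) = (N + √2)² (m(P, N) = (N + √(-2 + 4))² = (N + √2)²)
y(K) = -1 (y(K) = 1/(-1) = -1)
y((2 - 4)²)*m(-33, -24) = -(-24 + √2)²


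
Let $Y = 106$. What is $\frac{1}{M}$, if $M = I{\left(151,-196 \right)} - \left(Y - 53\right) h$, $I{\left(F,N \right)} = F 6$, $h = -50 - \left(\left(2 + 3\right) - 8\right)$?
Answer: $\frac{1}{3397} \approx 0.00029438$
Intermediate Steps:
$h = -47$ ($h = -50 - \left(5 - 8\right) = -50 - -3 = -50 + 3 = -47$)
$I{\left(F,N \right)} = 6 F$
$M = 3397$ ($M = 6 \cdot 151 - \left(106 - 53\right) \left(-47\right) = 906 - 53 \left(-47\right) = 906 - -2491 = 906 + 2491 = 3397$)
$\frac{1}{M} = \frac{1}{3397}$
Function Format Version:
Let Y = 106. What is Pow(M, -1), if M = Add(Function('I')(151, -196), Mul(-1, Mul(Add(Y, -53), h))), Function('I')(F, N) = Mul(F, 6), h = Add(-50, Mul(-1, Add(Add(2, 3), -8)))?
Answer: Rational(1, 3397) ≈ 0.00029438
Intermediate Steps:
h = -47 (h = Add(-50, Mul(-1, Add(5, -8))) = Add(-50, Mul(-1, -3)) = Add(-50, 3) = -47)
Function('I')(F, N) = Mul(6, F)
M = 3397 (M = Add(Mul(6, 151), Mul(-1, Mul(Add(106, -53), -47))) = Add(906, Mul(-1, Mul(53, -47))) = Add(906, Mul(-1, -2491)) = Add(906, 2491) = 3397)
Pow(M, -1) = Pow(3397, -1) = Rational(1, 3397)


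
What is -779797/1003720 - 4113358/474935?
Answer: -899802515991/95340351640 ≈ -9.4378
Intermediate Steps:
-779797/1003720 - 4113358/474935 = -899802515991/95340351640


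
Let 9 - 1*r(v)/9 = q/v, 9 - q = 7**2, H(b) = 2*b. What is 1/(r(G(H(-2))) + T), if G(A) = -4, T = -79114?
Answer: -1/79123 ≈ -1.2639e-5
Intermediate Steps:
q = -40 (q = 9 - 1*7**2 = 9 - 1*49 = 9 - 49 = -40)
r(v) = 81 + 360/v (r(v) = 81 - (-360)/v = 81 + 360/v)
1/(r(G(H(-2))) + T) = 1/((81 + 360/(-4)) - 79114) = 1/((81 + 360*(-1/4)) - 79114) = 1/((81 - 90) - 79114) = 1/(-9 - 79114) = 1/(-79123) = -1/79123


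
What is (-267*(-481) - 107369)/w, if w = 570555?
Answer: 21058/570555 ≈ 0.036908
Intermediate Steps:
(-267*(-481) - 107369)/w = (-267*(-481) - 107369)/570555 = (128427 - 107369)*(1/570555) = 21058*(1/570555) = 21058/570555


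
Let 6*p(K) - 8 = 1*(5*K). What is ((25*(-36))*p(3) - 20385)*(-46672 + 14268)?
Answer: 772349340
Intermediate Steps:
p(K) = 4/3 + 5*K/6 (p(K) = 4/3 + (1*(5*K))/6 = 4/3 + (5*K)/6 = 4/3 + 5*K/6)
((25*(-36))*p(3) - 20385)*(-46672 + 14268) = ((25*(-36))*(4/3 + (⅚)*3) - 20385)*(-46672 + 14268) = (-900*(4/3 + 5/2) - 20385)*(-32404) = (-900*23/6 - 20385)*(-32404) = (-3450 - 20385)*(-32404) = -23835*(-32404) = 772349340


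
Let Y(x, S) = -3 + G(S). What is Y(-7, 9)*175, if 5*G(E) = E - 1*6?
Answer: -420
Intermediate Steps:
G(E) = -6/5 + E/5 (G(E) = (E - 1*6)/5 = (E - 6)/5 = (-6 + E)/5 = -6/5 + E/5)
Y(x, S) = -21/5 + S/5 (Y(x, S) = -3 + (-6/5 + S/5) = -21/5 + S/5)
Y(-7, 9)*175 = (-21/5 + (1/5)*9)*175 = (-21/5 + 9/5)*175 = -12/5*175 = -420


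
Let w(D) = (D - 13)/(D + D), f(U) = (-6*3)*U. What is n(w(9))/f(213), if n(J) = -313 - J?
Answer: 2815/34506 ≈ 0.081580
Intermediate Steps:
f(U) = -18*U
w(D) = (-13 + D)/(2*D) (w(D) = (-13 + D)/((2*D)) = (-13 + D)*(1/(2*D)) = (-13 + D)/(2*D))
n(w(9))/f(213) = (-313 - (-13 + 9)/(2*9))/((-18*213)) = (-313 - (-4)/(2*9))/(-3834) = (-313 - 1*(-2/9))*(-1/3834) = (-313 + 2/9)*(-1/3834) = -2815/9*(-1/3834) = 2815/34506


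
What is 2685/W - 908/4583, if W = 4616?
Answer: 8114027/21155128 ≈ 0.38355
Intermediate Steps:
2685/W - 908/4583 = 2685/4616 - 908/4583 = 8114027/21155128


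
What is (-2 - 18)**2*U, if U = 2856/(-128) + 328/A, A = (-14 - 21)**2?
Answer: -432077/49 ≈ -8817.9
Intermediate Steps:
A = 1225 (A = (-35)**2 = 1225)
U = -432077/19600 (U = 2856/(-128) + 328/1225 = 2856*(-1/128) + 328*(1/1225) = -357/16 + 328/1225 = -432077/19600 ≈ -22.045)
(-2 - 18)**2*U = (-2 - 18)**2*(-432077/19600) = (-20)**2*(-432077/19600) = 400*(-432077/19600) = -432077/49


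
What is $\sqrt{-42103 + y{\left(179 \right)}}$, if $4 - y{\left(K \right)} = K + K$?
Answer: $i \sqrt{42457} \approx 206.05 i$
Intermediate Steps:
$y{\left(K \right)} = 4 - 2 K$ ($y{\left(K \right)} = 4 - \left(K + K\right) = 4 - 2 K$)
$\sqrt{-42103 + y{\left(179 \right)}} = \sqrt{-42103 + \left(4 - 358\right)} = \sqrt{-42103 - 354} = \sqrt{-42457} = i \sqrt{42457}$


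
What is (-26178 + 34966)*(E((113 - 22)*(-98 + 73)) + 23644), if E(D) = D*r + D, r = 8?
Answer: 27849172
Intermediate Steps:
E(D) = 9*D (E(D) = D*8 + D = 8*D + D = 9*D)
(-26178 + 34966)*(E((113 - 22)*(-98 + 73)) + 23644) = (-26178 + 34966)*(9*((113 - 22)*(-98 + 73)) + 23644) = 8788*(9*(91*(-25)) + 23644) = 8788*(9*(-2275) + 23644) = 8788*(-20475 + 23644) = 8788*3169 = 27849172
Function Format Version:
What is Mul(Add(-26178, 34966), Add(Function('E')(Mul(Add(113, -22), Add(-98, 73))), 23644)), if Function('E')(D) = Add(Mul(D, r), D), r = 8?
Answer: 27849172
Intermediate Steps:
Function('E')(D) = Mul(9, D) (Function('E')(D) = Add(Mul(D, 8), D) = Add(Mul(8, D), D) = Mul(9, D))
Mul(Add(-26178, 34966), Add(Function('E')(Mul(Add(113, -22), Add(-98, 73))), 23644)) = Mul(Add(-26178, 34966), Add(Mul(9, Mul(Add(113, -22), Add(-98, 73))), 23644)) = Mul(8788, Add(Mul(9, Mul(91, -25)), 23644)) = Mul(8788, Add(Mul(9, -2275), 23644)) = Mul(8788, Add(-20475, 23644)) = Mul(8788, 3169) = 27849172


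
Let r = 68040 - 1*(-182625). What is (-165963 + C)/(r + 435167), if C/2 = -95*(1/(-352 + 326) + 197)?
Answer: -1322007/4457908 ≈ -0.29655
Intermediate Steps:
r = 250665 (r = 68040 + 182625 = 250665)
C = -486495/13 (C = 2*(-95*(1/(-352 + 326) + 197)) = 2*(-95*(1/(-26) + 197)) = 2*(-95*(-1/26 + 197)) = 2*(-95*5121/26) = 2*(-486495/26) = -486495/13 ≈ -37423.)
(-165963 + C)/(r + 435167) = (-165963 - 486495/13)/(250665 + 435167) = -2644014/13/685832 = -2644014/13*1/685832 = -1322007/4457908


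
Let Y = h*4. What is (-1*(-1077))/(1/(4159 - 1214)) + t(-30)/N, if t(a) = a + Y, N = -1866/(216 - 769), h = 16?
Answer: 2959266146/933 ≈ 3.1718e+6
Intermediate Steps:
Y = 64 (Y = 16*4 = 64)
N = 1866/553 (N = -1866/(-553) = -1866*(-1/553) = 1866/553 ≈ 3.3743)
t(a) = 64 + a (t(a) = a + 64 = 64 + a)
(-1*(-1077))/(1/(4159 - 1214)) + t(-30)/N = (-1*(-1077))/(1/(4159 - 1214)) + (64 - 30)/(1866/553) = 1077/(1/2945) + 34*(553/1866) = 1077/(1/2945) + 9401/933 = 1077*2945 + 9401/933 = 3171765 + 9401/933 = 2959266146/933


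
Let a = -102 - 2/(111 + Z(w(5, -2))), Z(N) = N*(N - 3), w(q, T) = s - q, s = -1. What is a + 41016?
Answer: 6750808/165 ≈ 40914.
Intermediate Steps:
w(q, T) = -1 - q
Z(N) = N*(-3 + N)
a = -16832/165 (a = -102 - 2/(111 + (-1 - 1*5)*(-3 + (-1 - 1*5))) = -102 - 2/(111 + (-1 - 5)*(-3 + (-1 - 5))) = -102 - 2/(111 - 6*(-3 - 6)) = -102 - 2/(111 - 6*(-9)) = -102 - 2/(111 + 54) = -102 - 2/165 = -16832/165 ≈ -102.01)
a + 41016 = -16832/165 + 41016 = 6750808/165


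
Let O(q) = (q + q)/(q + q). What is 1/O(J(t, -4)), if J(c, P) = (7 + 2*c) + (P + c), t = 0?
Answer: 1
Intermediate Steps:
J(c, P) = 7 + P + 3*c
O(q) = 1 (O(q) = (2*q)/((2*q)) = (2*q)*(1/(2*q)) = 1)
1/O(J(t, -4)) = 1/1 = 1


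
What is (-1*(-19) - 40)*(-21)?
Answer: 441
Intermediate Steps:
(-1*(-19) - 40)*(-21) = (19 - 40)*(-21) = -21*(-21) = 441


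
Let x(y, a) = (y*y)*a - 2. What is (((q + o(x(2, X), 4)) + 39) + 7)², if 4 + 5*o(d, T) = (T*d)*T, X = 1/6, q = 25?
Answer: 978121/225 ≈ 4347.2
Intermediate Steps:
X = ⅙ ≈ 0.16667
x(y, a) = -2 + a*y² (x(y, a) = y²*a - 2 = a*y² - 2 = -2 + a*y²)
o(d, T) = -⅘ + d*T²/5 (o(d, T) = -⅘ + ((T*d)*T)/5 = -⅘ + (d*T²)/5 = -⅘ + d*T²/5)
(((q + o(x(2, X), 4)) + 39) + 7)² = (((25 + (-⅘ + (⅕)*(-2 + (⅙)*2²)*4²)) + 39) + 7)² = (((25 + (-⅘ + (⅕)*(-2 + (⅙)*4)*16)) + 39) + 7)² = (((25 + (-⅘ + (⅕)*(-2 + ⅔)*16)) + 39) + 7)² = (((25 + (-⅘ + (⅕)*(-4/3)*16)) + 39) + 7)² = (((25 + (-⅘ - 64/15)) + 39) + 7)² = (((25 - 76/15) + 39) + 7)² = ((299/15 + 39) + 7)² = (884/15 + 7)² = (989/15)² = 978121/225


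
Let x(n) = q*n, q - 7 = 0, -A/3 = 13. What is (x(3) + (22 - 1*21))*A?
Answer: -858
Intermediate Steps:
A = -39 (A = -3*13 = -39)
q = 7 (q = 7 + 0 = 7)
x(n) = 7*n
(x(3) + (22 - 1*21))*A = (7*3 + (22 - 1*21))*(-39) = (21 + (22 - 21))*(-39) = (21 + 1)*(-39) = 22*(-39) = -858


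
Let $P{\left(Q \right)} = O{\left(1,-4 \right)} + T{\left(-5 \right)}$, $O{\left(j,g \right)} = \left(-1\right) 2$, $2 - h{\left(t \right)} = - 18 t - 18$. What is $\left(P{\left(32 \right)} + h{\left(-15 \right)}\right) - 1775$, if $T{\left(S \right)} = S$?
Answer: $-2032$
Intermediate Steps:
$h{\left(t \right)} = 20 + 18 t$ ($h{\left(t \right)} = 2 - \left(- 18 t - 18\right) = 2 - \left(-18 - 18 t\right) = 2 + \left(18 + 18 t\right) = 20 + 18 t$)
$O{\left(j,g \right)} = -2$
$P{\left(Q \right)} = -7$ ($P{\left(Q \right)} = -2 - 5 = -7$)
$\left(P{\left(32 \right)} + h{\left(-15 \right)}\right) - 1775 = \left(-7 + \left(20 + 18 \left(-15\right)\right)\right) - 1775 = \left(-7 + \left(20 - 270\right)\right) - 1775 = \left(-7 - 250\right) - 1775 = -257 - 1775 = -2032$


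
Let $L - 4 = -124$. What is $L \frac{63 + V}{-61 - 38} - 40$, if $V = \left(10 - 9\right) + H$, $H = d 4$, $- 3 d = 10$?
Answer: $\frac{2120}{99} \approx 21.414$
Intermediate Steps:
$L = -120$ ($L = 4 - 124 = -120$)
$d = - \frac{10}{3}$ ($d = \left(- \frac{1}{3}\right) 10 = - \frac{10}{3} \approx -3.3333$)
$H = - \frac{40}{3}$ ($H = \left(- \frac{10}{3}\right) 4 = - \frac{40}{3} \approx -13.333$)
$V = - \frac{37}{3}$ ($V = \left(10 - 9\right) - \frac{40}{3} = 1 - \frac{40}{3} = - \frac{37}{3} \approx -12.333$)
$L \frac{63 + V}{-61 - 38} - 40 = - 120 \frac{63 - \frac{37}{3}}{-61 - 38} - 40 = - 120 \frac{152}{3 \left(-99\right)} - 40 = - 120 \cdot \frac{152}{3} \left(- \frac{1}{99}\right) - 40 = \left(-120\right) \left(- \frac{152}{297}\right) - 40 = \frac{6080}{99} - 40 = \frac{2120}{99}$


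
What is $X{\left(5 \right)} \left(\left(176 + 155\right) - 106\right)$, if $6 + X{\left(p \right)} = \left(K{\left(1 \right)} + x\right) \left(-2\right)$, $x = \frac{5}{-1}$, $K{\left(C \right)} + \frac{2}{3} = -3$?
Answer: $2550$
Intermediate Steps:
$K{\left(C \right)} = - \frac{11}{3}$ ($K{\left(C \right)} = - \frac{2}{3} - 3 = - \frac{11}{3}$)
$x = -5$ ($x = 5 \left(-1\right) = -5$)
$X{\left(p \right)} = \frac{34}{3}$ ($X{\left(p \right)} = -6 + \left(- \frac{11}{3} - 5\right) \left(-2\right) = -6 - - \frac{52}{3} = -6 + \frac{52}{3} = \frac{34}{3}$)
$X{\left(5 \right)} \left(\left(176 + 155\right) - 106\right) = \frac{34 \left(\left(176 + 155\right) - 106\right)}{3} = \frac{34 \left(331 - 106\right)}{3} = \frac{34}{3} \cdot 225 = 2550$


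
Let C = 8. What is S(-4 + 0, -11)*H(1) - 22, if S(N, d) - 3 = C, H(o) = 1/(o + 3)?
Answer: -77/4 ≈ -19.250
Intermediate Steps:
H(o) = 1/(3 + o)
S(N, d) = 11 (S(N, d) = 3 + 8 = 11)
S(-4 + 0, -11)*H(1) - 22 = 11/(3 + 1) - 22 = 11/4 - 22 = -77/4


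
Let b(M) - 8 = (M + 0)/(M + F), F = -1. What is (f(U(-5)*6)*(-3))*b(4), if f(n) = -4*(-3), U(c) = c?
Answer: -336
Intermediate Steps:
b(M) = 8 + M/(-1 + M) (b(M) = 8 + (M + 0)/(M - 1) = 8 + M/(-1 + M))
f(n) = 12
(f(U(-5)*6)*(-3))*b(4) = (12*(-3))*((-8 + 9*4)/(-1 + 4)) = -36*(-8 + 36)/3 = -12*28 = -36*28/3 = -336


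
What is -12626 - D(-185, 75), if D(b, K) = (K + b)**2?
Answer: -24726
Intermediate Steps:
-12626 - D(-185, 75) = -12626 - (75 - 185)**2 = -12626 - 1*(-110)**2 = -12626 - 1*12100 = -12626 - 12100 = -24726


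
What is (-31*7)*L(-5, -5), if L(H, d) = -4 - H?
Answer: -217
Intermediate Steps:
(-31*7)*L(-5, -5) = (-31*7)*(-4 - 1*(-5)) = -217*(-4 + 5) = -217*1 = -217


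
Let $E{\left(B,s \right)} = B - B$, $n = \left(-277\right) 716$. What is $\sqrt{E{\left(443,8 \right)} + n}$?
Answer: $2 i \sqrt{49583} \approx 445.34 i$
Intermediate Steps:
$n = -198332$
$E{\left(B,s \right)} = 0$
$\sqrt{E{\left(443,8 \right)} + n} = \sqrt{0 - 198332} = \sqrt{-198332} = 2 i \sqrt{49583}$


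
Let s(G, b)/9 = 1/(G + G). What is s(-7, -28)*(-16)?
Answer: 72/7 ≈ 10.286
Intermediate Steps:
s(G, b) = 9/(2*G) (s(G, b) = 9/(G + G) = 9/((2*G)) = 9*(1/(2*G)) = 9/(2*G))
s(-7, -28)*(-16) = ((9/2)/(-7))*(-16) = ((9/2)*(-⅐))*(-16) = -9/14*(-16) = 72/7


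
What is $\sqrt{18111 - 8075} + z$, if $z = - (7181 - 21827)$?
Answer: $14646 + 2 \sqrt{2509} \approx 14746.0$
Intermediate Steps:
$z = 14646$ ($z = - (7181 - 21827) = \left(-1\right) \left(-14646\right) = 14646$)
$\sqrt{18111 - 8075} + z = \sqrt{18111 - 8075} + 14646 = \sqrt{10036} + 14646 = 2 \sqrt{2509} + 14646 = 14646 + 2 \sqrt{2509}$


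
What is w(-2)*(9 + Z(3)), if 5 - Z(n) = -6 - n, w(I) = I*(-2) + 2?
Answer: 138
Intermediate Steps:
w(I) = 2 - 2*I (w(I) = -2*I + 2 = 2 - 2*I)
Z(n) = 11 + n (Z(n) = 5 - (-6 - n) = 5 + (6 + n) = 11 + n)
w(-2)*(9 + Z(3)) = (2 - 2*(-2))*(9 + (11 + 3)) = (2 + 4)*(9 + 14) = 6*23 = 138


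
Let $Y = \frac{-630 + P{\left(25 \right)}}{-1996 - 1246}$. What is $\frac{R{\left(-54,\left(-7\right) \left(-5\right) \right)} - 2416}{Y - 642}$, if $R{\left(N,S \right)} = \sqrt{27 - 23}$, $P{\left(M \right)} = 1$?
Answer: $\frac{7826188}{2080735} \approx 3.7613$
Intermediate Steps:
$R{\left(N,S \right)} = 2$ ($R{\left(N,S \right)} = \sqrt{4} = 2$)
$Y = \frac{629}{3242}$ ($Y = \frac{-630 + 1}{-1996 - 1246} = - \frac{629}{-3242} = \left(-629\right) \left(- \frac{1}{3242}\right) = \frac{629}{3242} \approx 0.19402$)
$\frac{R{\left(-54,\left(-7\right) \left(-5\right) \right)} - 2416}{Y - 642} = \frac{2 - 2416}{\frac{629}{3242} - 642} = - \frac{2414}{- \frac{2080735}{3242}} = \left(-2414\right) \left(- \frac{3242}{2080735}\right) = \frac{7826188}{2080735}$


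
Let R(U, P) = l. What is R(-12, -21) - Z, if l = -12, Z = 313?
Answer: -325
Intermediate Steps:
R(U, P) = -12
R(-12, -21) - Z = -12 - 1*313 = -12 - 313 = -325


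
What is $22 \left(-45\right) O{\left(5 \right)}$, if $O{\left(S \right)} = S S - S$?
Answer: $-19800$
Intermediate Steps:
$O{\left(S \right)} = S^{2} - S$
$22 \left(-45\right) O{\left(5 \right)} = 22 \left(-45\right) 5 \left(-1 + 5\right) = - 990 \cdot 5 \cdot 4 = \left(-990\right) 20 = -19800$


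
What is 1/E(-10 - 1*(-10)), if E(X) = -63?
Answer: -1/63 ≈ -0.015873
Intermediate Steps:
1/E(-10 - 1*(-10)) = 1/(-63) = -1/63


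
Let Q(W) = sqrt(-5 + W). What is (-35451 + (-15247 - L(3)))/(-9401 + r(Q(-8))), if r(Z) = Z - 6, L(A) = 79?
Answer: 477659239/88491662 + 50777*I*sqrt(13)/88491662 ≈ 5.3978 + 0.0020689*I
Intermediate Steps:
r(Z) = -6 + Z
(-35451 + (-15247 - L(3)))/(-9401 + r(Q(-8))) = (-35451 + (-15247 - 1*79))/(-9401 + (-6 + sqrt(-5 - 8))) = (-35451 + (-15247 - 79))/(-9401 + (-6 + sqrt(-13))) = (-35451 - 15326)/(-9401 + (-6 + I*sqrt(13))) = -50777/(-9407 + I*sqrt(13))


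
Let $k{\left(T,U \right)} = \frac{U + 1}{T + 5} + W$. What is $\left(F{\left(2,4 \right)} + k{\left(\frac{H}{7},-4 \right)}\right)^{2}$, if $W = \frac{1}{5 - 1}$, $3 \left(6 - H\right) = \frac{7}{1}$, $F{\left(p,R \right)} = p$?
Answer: $\frac{9801}{3364} \approx 2.9135$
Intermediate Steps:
$H = \frac{11}{3}$ ($H = 6 - \frac{7 \cdot 1^{-1}}{3} = 6 - \frac{7 \cdot 1}{3} = 6 - \frac{7}{3} = \frac{11}{3} \approx 3.6667$)
$W = \frac{1}{4} \approx 0.25$
$k{\left(T,U \right)} = \frac{1}{4} + \frac{1 + U}{5 + T}$ ($k{\left(T,U \right)} = \frac{U + 1}{T + 5} + \frac{1}{4} = \frac{1 + U}{5 + T} + \frac{1}{4} = \frac{1}{4} + \frac{1 + U}{5 + T}$)
$\left(F{\left(2,4 \right)} + k{\left(\frac{H}{7},-4 \right)}\right)^{2} = \left(2 + \frac{9 + \frac{11}{3 \cdot 7} + 4 \left(-4\right)}{4 \left(5 + \frac{11}{3 \cdot 7}\right)}\right)^{2} = \left(2 + \frac{9 + \frac{11}{3} \cdot \frac{1}{7} - 16}{4 \left(5 + \frac{11}{3} \cdot \frac{1}{7}\right)}\right)^{2} = \left(2 + \frac{9 + \frac{11}{21} - 16}{4 \left(5 + \frac{11}{21}\right)}\right)^{2} = \left(2 + \frac{1}{4} \frac{1}{\frac{116}{21}} \left(- \frac{136}{21}\right)\right)^{2} = \left(2 + \frac{1}{4} \cdot \frac{21}{116} \left(- \frac{136}{21}\right)\right)^{2} = \left(2 - \frac{17}{58}\right)^{2} = \left(\frac{99}{58}\right)^{2} = \frac{9801}{3364}$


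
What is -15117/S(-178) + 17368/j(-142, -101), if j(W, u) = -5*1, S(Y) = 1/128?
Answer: -9692248/5 ≈ -1.9385e+6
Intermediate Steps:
S(Y) = 1/128
j(W, u) = -5
-15117/S(-178) + 17368/j(-142, -101) = -15117/1/128 + 17368/(-5) = -15117*128 + 17368*(-⅕) = -1934976 - 17368/5 = -9692248/5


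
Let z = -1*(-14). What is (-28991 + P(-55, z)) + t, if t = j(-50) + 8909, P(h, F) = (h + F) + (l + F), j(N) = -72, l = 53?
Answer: -20128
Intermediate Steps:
z = 14
P(h, F) = 53 + h + 2*F (P(h, F) = (h + F) + (53 + F) = (F + h) + (53 + F) = 53 + h + 2*F)
t = 8837 (t = -72 + 8909 = 8837)
(-28991 + P(-55, z)) + t = (-28991 + (53 - 55 + 2*14)) + 8837 = (-28991 + (53 - 55 + 28)) + 8837 = (-28991 + 26) + 8837 = -28965 + 8837 = -20128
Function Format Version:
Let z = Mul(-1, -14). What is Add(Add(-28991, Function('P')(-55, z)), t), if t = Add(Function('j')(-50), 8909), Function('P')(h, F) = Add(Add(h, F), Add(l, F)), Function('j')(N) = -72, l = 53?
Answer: -20128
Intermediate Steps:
z = 14
Function('P')(h, F) = Add(53, h, Mul(2, F)) (Function('P')(h, F) = Add(Add(h, F), Add(53, F)) = Add(Add(F, h), Add(53, F)) = Add(53, h, Mul(2, F)))
t = 8837 (t = Add(-72, 8909) = 8837)
Add(Add(-28991, Function('P')(-55, z)), t) = Add(Add(-28991, Add(53, -55, Mul(2, 14))), 8837) = Add(Add(-28991, Add(53, -55, 28)), 8837) = Add(Add(-28991, 26), 8837) = Add(-28965, 8837) = -20128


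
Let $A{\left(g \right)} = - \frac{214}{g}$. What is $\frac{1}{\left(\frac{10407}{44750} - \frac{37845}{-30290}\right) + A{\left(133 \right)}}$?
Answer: $- \frac{9013925375}{1145143913} \approx -7.8714$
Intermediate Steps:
$\frac{1}{\left(\frac{10407}{44750} - \frac{37845}{-30290}\right) + A{\left(133 \right)}} = \frac{1}{\left(\frac{10407}{44750} - \frac{37845}{-30290}\right) - \frac{214}{133}} = \frac{1}{\left(10407 \cdot \frac{1}{44750} - - \frac{7569}{6058}\right) - \frac{214}{133}} = \frac{1}{\left(\frac{10407}{44750} + \frac{7569}{6058}\right) - \frac{214}{133}} = \frac{1}{\frac{100439589}{67773875} - \frac{214}{133}} = \frac{1}{- \frac{1145143913}{9013925375}} = - \frac{9013925375}{1145143913}$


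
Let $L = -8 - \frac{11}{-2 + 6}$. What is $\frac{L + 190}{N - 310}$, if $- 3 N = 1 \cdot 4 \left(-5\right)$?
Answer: $- \frac{2151}{3640} \approx -0.59093$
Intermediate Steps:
$N = \frac{20}{3}$ ($N = - \frac{1 \cdot 4 \left(-5\right)}{3} = - \frac{4 \left(-5\right)}{3} = \left(- \frac{1}{3}\right) \left(-20\right) = \frac{20}{3} \approx 6.6667$)
$L = - \frac{43}{4}$ ($L = -8 - \frac{11}{4} = - \frac{43}{4} \approx -10.75$)
$\frac{L + 190}{N - 310} = \frac{- \frac{43}{4} + 190}{\frac{20}{3} - 310} = \frac{717}{4 \left(- \frac{910}{3}\right)} = \frac{717}{4} \left(- \frac{3}{910}\right) = - \frac{2151}{3640}$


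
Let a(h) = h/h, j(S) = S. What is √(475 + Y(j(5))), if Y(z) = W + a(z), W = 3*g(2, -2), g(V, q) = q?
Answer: √470 ≈ 21.679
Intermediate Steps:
a(h) = 1
W = -6 (W = 3*(-2) = -6)
Y(z) = -5 (Y(z) = -6 + 1 = -5)
√(475 + Y(j(5))) = √(475 - 5) = √470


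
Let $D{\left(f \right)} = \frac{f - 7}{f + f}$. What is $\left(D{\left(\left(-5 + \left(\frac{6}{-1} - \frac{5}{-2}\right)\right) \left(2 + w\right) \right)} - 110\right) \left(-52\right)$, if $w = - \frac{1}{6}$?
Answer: $\frac{1062594}{187} \approx 5682.3$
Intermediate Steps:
$w = - \frac{1}{6}$ ($w = \left(-1\right) \frac{1}{6} = - \frac{1}{6} \approx -0.16667$)
$D{\left(f \right)} = \frac{-7 + f}{2 f}$
$\left(D{\left(\left(-5 + \left(\frac{6}{-1} - \frac{5}{-2}\right)\right) \left(2 + w\right) \right)} - 110\right) \left(-52\right) = \left(\frac{-7 + \left(-5 + \left(\frac{6}{-1} - \frac{5}{-2}\right)\right) \left(2 - \frac{1}{6}\right)}{2 \left(-5 + \left(\frac{6}{-1} - \frac{5}{-2}\right)\right) \left(2 - \frac{1}{6}\right)} - 110\right) \left(-52\right) = \left(\frac{-7 + \left(-5 + \left(6 \left(-1\right) - - \frac{5}{2}\right)\right) \frac{11}{6}}{2 \left(-5 + \left(6 \left(-1\right) - - \frac{5}{2}\right)\right) \frac{11}{6}} - 110\right) \left(-52\right) = \left(\frac{-7 + \left(-5 + \left(-6 + \frac{5}{2}\right)\right) \frac{11}{6}}{2 \left(-5 + \left(-6 + \frac{5}{2}\right)\right) \frac{11}{6}} - 110\right) \left(-52\right) = \left(\frac{-7 + \left(-5 - \frac{7}{2}\right) \frac{11}{6}}{2 \left(-5 - \frac{7}{2}\right) \frac{11}{6}} - 110\right) \left(-52\right) = \left(\frac{-7 - \frac{187}{12}}{2 \left(\left(- \frac{17}{2}\right) \frac{11}{6}\right)} - 110\right) \left(-52\right) = \left(\frac{-7 - \frac{187}{12}}{2 \left(- \frac{187}{12}\right)} - 110\right) \left(-52\right) = \left(\frac{1}{2} \left(- \frac{12}{187}\right) \left(- \frac{271}{12}\right) - 110\right) \left(-52\right) = \left(\frac{271}{374} - 110\right) \left(-52\right) = \left(- \frac{40869}{374}\right) \left(-52\right) = \frac{1062594}{187}$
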